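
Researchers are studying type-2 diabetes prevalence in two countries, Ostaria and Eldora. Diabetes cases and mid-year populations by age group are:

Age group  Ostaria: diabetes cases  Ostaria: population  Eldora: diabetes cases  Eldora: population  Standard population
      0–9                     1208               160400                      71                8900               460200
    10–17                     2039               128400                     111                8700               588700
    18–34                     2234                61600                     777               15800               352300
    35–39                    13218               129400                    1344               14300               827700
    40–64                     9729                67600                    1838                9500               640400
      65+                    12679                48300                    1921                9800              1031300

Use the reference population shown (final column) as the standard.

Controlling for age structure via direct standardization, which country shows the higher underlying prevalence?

Ostaria

Age-specific rates per 1000 for Ostaria: 7.531, 15.880, 36.266, 102.148, 143.920, 262.505.
For Eldora: 7.978, 12.759, 49.177, 93.986, 193.474, 196.020.
Standard total = 3900600; weights = 0.1180, 0.1509, 0.0903, 0.2122, 0.1642, 0.2644.
Ostaria: 0.1180×7.531 + 0.1509×15.880 + 0.0903×36.266 + 0.2122×102.148 + 0.1642×143.920 + 0.2644×262.505 = 121.2704 per 1000.
Eldora: 0.1180×7.978 + 0.1509×12.759 + 0.0903×49.177 + 0.2122×93.986 + 0.1642×193.474 + 0.2644×196.020 = 110.8435 per 1000.
The crude rates (69.01 vs 90.48) would put Eldora higher, but that reflects its age composition; once standardized to a common age structure, Ostaria has the higher underlying rate.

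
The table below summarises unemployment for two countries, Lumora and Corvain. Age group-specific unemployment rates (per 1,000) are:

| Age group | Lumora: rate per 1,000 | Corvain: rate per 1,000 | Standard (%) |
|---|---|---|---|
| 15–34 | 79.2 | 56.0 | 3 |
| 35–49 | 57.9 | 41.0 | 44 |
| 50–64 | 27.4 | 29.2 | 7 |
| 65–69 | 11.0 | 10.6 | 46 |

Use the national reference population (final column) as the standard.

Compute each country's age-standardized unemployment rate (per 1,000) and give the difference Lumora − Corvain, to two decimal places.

Standard weights: 0.03, 0.44, 0.07, 0.46.
Lumora: 0.0300×79.2 + 0.4400×57.9 + 0.0700×27.4 + 0.4600×11.0 = 34.8300 per 1,000.
Corvain: 0.0300×56.0 + 0.4400×41.0 + 0.0700×29.2 + 0.4600×10.6 = 26.6400 per 1,000.
Difference = 34.8300 − 26.6400 = 8.1900.

8.19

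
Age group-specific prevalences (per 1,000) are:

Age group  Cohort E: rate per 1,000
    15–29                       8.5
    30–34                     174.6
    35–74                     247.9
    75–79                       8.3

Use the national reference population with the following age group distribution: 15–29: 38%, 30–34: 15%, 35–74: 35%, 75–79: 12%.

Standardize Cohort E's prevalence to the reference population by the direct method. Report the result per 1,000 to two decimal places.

Standard weights: 0.38, 0.15, 0.35, 0.12.
Standardized rate: 0.3800×8.5 + 0.1500×174.6 + 0.3500×247.9 + 0.1200×8.3 = 117.1810 per 1,000.

117.18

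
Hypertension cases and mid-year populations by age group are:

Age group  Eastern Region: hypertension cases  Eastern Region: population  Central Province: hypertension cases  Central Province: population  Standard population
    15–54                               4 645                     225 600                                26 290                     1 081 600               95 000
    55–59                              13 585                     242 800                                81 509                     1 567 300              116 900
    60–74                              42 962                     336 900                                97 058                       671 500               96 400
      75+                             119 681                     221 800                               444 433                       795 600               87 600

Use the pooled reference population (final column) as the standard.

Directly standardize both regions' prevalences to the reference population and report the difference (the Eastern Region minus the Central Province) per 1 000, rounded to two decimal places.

-8.08

Age-specific rates per 1 000 for the Eastern Region: 20.590, 55.951, 127.522, 539.590.
For the Central Province: 24.307, 52.006, 144.539, 558.614.
Standard total = 395 900; weights = 0.2400, 0.2953, 0.2435, 0.2213.
The Eastern Region: 0.2400×20.590 + 0.2953×55.951 + 0.2435×127.522 + 0.2213×539.590 = 171.9067 per 1 000.
The Central Province: 0.2400×24.307 + 0.2953×52.006 + 0.2435×144.539 + 0.2213×558.614 = 179.9867 per 1 000.
Difference = 171.9067 − 179.9867 = -8.0800.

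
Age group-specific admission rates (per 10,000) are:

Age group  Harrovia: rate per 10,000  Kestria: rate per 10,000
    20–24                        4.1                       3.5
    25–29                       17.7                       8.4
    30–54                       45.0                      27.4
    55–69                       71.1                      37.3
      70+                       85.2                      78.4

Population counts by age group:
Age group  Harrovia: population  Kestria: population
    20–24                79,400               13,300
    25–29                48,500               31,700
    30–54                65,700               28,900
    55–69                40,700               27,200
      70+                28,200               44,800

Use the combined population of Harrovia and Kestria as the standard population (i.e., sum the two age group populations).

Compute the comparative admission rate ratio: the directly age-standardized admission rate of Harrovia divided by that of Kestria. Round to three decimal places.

1.444

Combined standard total = 408,400; weights = 0.2270, 0.1964, 0.2316, 0.1663, 0.1787.
Harrovia: 0.2270×4.1 + 0.1964×17.7 + 0.2316×45.0 + 0.1663×71.1 + 0.1787×85.2 = 41.8803 per 10,000.
Kestria: 0.2270×3.5 + 0.1964×8.4 + 0.2316×27.4 + 0.1663×37.3 + 0.1787×78.4 = 29.0060 per 10,000.
Ratio = 41.8803 ÷ 29.0060 = 1.44385.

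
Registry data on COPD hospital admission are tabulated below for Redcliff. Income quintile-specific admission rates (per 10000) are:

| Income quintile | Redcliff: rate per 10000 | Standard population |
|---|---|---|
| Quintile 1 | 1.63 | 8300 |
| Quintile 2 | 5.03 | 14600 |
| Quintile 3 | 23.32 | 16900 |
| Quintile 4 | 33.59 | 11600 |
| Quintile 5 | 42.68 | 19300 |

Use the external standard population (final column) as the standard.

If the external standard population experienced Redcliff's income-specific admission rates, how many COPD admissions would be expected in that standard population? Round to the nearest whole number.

169

Expected COPD admissions = Σ (standard pop × income-specific rate ÷ 10000)
= 8300×1.63/10000 + 14600×5.03/10000 + 16900×23.32/10000 + 11600×33.59/10000 + 19300×42.68/10000
= 1.35 + 7.34 + 39.41 + 38.96 + 82.37 = 169.44.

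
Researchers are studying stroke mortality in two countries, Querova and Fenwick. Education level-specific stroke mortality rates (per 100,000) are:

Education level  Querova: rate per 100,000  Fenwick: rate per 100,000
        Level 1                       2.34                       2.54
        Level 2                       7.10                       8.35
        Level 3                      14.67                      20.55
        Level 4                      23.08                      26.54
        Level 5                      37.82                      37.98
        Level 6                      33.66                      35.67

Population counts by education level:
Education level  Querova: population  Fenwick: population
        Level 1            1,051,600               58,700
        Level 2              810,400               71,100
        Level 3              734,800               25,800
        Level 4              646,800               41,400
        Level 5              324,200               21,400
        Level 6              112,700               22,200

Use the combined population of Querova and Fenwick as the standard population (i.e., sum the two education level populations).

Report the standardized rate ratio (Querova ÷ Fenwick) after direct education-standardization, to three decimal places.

0.863

Combined standard total = 3,921,100; weights = 0.2832, 0.2248, 0.1940, 0.1755, 0.0881, 0.0344.
Querova: 0.2832×2.34 + 0.2248×7.10 + 0.1940×14.67 + 0.1755×23.08 + 0.0881×37.82 + 0.0344×33.66 = 13.6466 per 100,000.
Fenwick: 0.2832×2.54 + 0.2248×8.35 + 0.1940×20.55 + 0.1755×26.54 + 0.0881×37.98 + 0.0344×35.67 = 15.8154 per 100,000.
Ratio = 13.6466 ÷ 15.8154 = 0.86287.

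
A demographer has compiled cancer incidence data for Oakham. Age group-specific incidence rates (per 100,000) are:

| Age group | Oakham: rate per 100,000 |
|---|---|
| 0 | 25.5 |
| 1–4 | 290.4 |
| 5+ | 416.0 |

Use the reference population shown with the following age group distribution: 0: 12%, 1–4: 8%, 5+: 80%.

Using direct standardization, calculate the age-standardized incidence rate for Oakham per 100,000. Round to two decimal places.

Standard weights: 0.12, 0.08, 0.80.
Standardized rate: 0.1200×25.5 + 0.0800×290.4 + 0.8000×416.0 = 359.0920 per 100,000.

359.09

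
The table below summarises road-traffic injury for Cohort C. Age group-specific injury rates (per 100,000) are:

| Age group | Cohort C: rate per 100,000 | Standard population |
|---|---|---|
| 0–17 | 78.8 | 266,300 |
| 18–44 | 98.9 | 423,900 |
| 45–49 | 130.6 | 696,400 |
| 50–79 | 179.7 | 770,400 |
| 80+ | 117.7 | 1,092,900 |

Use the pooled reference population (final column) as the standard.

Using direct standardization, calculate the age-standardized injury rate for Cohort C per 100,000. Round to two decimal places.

129.52

Standard total = 3,249,900; weights = 0.0819, 0.1304, 0.2143, 0.2371, 0.3363.
Standardized rate: 0.0819×78.8 + 0.1304×98.9 + 0.2143×130.6 + 0.2371×179.7 + 0.3363×117.7 = 129.5219 per 100,000.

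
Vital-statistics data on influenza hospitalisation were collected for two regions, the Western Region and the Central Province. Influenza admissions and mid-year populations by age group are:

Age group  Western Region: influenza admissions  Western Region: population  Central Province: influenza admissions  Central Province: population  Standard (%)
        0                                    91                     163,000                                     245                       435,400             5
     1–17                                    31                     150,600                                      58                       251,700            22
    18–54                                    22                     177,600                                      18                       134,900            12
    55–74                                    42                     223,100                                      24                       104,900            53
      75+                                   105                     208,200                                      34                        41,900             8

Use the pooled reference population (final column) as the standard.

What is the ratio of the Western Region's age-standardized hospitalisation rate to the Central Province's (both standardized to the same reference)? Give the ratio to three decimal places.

0.812

Age-specific rates per 100,000 for the Western Region: 55.83, 20.58, 12.39, 18.83, 50.43.
For the Central Province: 56.27, 23.04, 13.34, 22.88, 81.15.
Standard weights: 0.05, 0.22, 0.12, 0.53, 0.08.
The Western Region: 0.0500×55.83 + 0.2200×20.58 + 0.1200×12.39 + 0.5300×18.83 + 0.0800×50.43 = 22.8186 per 100,000.
The Central Province: 0.0500×56.27 + 0.2200×23.04 + 0.1200×13.34 + 0.5300×22.88 + 0.0800×81.15 = 28.1017 per 100,000.
Ratio = 22.8186 ÷ 28.1017 = 0.81200.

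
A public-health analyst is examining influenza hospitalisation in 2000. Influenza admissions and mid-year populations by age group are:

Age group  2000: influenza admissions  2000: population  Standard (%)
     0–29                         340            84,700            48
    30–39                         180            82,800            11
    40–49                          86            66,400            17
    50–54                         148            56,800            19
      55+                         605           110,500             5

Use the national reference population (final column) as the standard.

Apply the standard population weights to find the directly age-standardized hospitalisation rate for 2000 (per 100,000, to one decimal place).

315.5

Age-specific rates per 100,000 for 2000: 401.42, 217.39, 129.52, 260.56, 547.51.
Standard weights: 0.48, 0.11, 0.17, 0.19, 0.05.
Standardized rate: 0.4800×401.42 + 0.1100×217.39 + 0.1700×129.52 + 0.1900×260.56 + 0.0500×547.51 = 315.4938 per 100,000.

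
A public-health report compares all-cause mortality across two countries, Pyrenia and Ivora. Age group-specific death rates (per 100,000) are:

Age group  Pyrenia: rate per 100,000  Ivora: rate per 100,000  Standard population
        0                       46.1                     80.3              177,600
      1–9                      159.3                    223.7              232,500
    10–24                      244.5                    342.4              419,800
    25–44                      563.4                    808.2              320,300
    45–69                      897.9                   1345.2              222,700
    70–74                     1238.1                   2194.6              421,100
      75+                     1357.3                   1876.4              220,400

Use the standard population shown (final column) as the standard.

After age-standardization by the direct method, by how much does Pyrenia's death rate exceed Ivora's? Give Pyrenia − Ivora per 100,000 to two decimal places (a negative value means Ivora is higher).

Standard total = 2,014,400; weights = 0.0882, 0.1154, 0.2084, 0.1590, 0.1106, 0.2090, 0.1094.
Pyrenia: 0.0882×46.1 + 0.1154×159.3 + 0.2084×244.5 + 0.1590×563.4 + 0.1106×897.9 + 0.2090×1238.1 + 0.1094×1357.3 = 669.5780 per 100,000.
Ivora: 0.0882×80.3 + 0.1154×223.7 + 0.2084×342.4 + 0.1590×808.2 + 0.1106×1345.2 + 0.2090×2194.6 + 0.1094×1876.4 = 1045.5511 per 100,000.
Difference = 669.5780 − 1045.5511 = -375.9731.

-375.97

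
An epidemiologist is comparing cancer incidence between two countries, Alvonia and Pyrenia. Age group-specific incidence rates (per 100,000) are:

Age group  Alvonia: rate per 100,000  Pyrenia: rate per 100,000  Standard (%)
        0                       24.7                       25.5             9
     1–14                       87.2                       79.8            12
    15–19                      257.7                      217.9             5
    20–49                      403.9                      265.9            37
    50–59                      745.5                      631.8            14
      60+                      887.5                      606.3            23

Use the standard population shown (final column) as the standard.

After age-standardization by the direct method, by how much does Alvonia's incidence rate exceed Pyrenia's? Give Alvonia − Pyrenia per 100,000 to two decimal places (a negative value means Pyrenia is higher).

134.46

Standard weights: 0.09, 0.12, 0.05, 0.37, 0.14, 0.23.
Alvonia: 0.0900×24.7 + 0.1200×87.2 + 0.0500×257.7 + 0.3700×403.9 + 0.1400×745.5 + 0.2300×887.5 = 483.5100 per 100,000.
Pyrenia: 0.0900×25.5 + 0.1200×79.8 + 0.0500×217.9 + 0.3700×265.9 + 0.1400×631.8 + 0.2300×606.3 = 349.0500 per 100,000.
Difference = 483.5100 − 349.0500 = 134.4600.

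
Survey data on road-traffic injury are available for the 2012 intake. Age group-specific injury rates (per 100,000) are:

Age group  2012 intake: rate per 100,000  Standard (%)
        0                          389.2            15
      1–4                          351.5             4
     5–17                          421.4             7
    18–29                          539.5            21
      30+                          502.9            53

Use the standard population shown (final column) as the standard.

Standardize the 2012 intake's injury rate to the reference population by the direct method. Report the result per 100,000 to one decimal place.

481.8

Standard weights: 0.15, 0.04, 0.07, 0.21, 0.53.
Standardized rate: 0.1500×389.2 + 0.0400×351.5 + 0.0700×421.4 + 0.2100×539.5 + 0.5300×502.9 = 481.7700 per 100,000.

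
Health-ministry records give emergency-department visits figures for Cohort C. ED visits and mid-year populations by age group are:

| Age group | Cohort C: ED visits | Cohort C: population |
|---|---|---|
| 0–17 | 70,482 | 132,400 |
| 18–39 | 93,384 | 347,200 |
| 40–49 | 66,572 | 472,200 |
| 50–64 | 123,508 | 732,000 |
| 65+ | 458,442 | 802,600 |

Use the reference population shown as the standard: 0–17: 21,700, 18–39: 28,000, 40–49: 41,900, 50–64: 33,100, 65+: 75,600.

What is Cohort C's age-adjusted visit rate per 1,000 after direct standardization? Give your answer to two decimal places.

368.23

Age-specific rates per 1,000 for Cohort C: 532.341, 268.963, 140.983, 168.727, 571.196.
Standard total = 200,300; weights = 0.1083, 0.1398, 0.2092, 0.1653, 0.3774.
Standardized rate: 0.1083×532.341 + 0.1398×268.963 + 0.2092×140.983 + 0.1653×168.727 + 0.3774×571.196 = 368.2338 per 1,000.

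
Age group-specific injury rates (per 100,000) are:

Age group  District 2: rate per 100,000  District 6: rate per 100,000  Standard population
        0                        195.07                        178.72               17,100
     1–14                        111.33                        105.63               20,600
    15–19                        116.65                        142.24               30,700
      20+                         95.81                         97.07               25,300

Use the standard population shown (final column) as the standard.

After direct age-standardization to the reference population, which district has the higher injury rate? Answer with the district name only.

Standard total = 93,700; weights = 0.1825, 0.2199, 0.3276, 0.2700.
District 2: 0.1825×195.07 + 0.2199×111.33 + 0.3276×116.65 + 0.2700×95.81 = 124.1648 per 100,000.
District 6: 0.1825×178.72 + 0.2199×105.63 + 0.3276×142.24 + 0.2700×97.07 = 128.6524 per 100,000.

District 6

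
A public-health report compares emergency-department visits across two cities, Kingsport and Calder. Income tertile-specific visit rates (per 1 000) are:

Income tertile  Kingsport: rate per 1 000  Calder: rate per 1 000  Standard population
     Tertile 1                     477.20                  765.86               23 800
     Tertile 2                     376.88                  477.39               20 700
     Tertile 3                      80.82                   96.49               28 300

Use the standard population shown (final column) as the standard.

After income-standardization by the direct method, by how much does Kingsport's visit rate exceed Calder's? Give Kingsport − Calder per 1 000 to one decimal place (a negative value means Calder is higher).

-129.0

Standard total = 72 800; weights = 0.3269, 0.2843, 0.3887.
Kingsport: 0.3269×477.20 + 0.2843×376.88 + 0.3887×80.82 = 294.5877 per 1 000.
Calder: 0.3269×765.86 + 0.2843×477.39 + 0.3887×96.49 = 423.6279 per 1 000.
Difference = 294.5877 − 423.6279 = -129.0402.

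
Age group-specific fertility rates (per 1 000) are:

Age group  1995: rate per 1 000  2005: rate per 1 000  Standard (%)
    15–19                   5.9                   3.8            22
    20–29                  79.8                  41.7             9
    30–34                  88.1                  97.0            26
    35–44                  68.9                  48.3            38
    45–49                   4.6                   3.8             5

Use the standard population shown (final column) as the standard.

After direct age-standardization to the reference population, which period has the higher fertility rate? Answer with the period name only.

Standard weights: 0.22, 0.09, 0.26, 0.38, 0.05.
1995: 0.2200×5.9 + 0.0900×79.8 + 0.2600×88.1 + 0.3800×68.9 + 0.0500×4.6 = 57.7980 per 1 000.
2005: 0.2200×3.8 + 0.0900×41.7 + 0.2600×97.0 + 0.3800×48.3 + 0.0500×3.8 = 48.3530 per 1 000.

1995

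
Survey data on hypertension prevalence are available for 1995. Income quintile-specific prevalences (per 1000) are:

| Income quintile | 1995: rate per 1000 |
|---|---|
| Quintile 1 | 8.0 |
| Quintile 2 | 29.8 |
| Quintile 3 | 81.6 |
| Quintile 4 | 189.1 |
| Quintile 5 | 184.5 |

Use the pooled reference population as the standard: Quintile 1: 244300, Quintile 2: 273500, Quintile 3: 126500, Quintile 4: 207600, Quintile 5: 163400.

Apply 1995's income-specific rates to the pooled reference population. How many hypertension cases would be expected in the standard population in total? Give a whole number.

Expected hypertension cases = Σ (standard pop × income-specific rate ÷ 1000)
= 244300×8.0/1000 + 273500×29.8/1000 + 126500×81.6/1000 + 207600×189.1/1000 + 163400×184.5/1000
= 1954.40 + 8150.30 + 10322.40 + 39257.16 + 30147.30 = 89831.56.

89832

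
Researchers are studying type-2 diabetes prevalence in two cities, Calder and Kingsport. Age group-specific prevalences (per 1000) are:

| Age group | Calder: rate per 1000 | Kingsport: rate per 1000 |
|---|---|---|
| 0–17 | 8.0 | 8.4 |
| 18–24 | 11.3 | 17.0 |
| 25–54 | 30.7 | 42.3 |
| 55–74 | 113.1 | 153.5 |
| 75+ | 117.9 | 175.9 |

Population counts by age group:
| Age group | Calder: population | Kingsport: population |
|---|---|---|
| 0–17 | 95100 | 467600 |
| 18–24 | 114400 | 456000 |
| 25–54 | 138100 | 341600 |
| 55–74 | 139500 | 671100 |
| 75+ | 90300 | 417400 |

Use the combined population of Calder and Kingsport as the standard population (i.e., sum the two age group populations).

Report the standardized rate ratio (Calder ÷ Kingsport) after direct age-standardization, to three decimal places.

0.713

Combined standard total = 2931100; weights = 0.1920, 0.1946, 0.1637, 0.2766, 0.1732.
Calder: 0.1920×8.0 + 0.1946×11.3 + 0.1637×30.7 + 0.2766×113.1 + 0.1732×117.9 = 60.4587 per 1000.
Kingsport: 0.1920×8.4 + 0.1946×17.0 + 0.1637×42.3 + 0.2766×153.5 + 0.1732×175.9 = 84.7621 per 1000.
Ratio = 60.4587 ÷ 84.7621 = 0.71328.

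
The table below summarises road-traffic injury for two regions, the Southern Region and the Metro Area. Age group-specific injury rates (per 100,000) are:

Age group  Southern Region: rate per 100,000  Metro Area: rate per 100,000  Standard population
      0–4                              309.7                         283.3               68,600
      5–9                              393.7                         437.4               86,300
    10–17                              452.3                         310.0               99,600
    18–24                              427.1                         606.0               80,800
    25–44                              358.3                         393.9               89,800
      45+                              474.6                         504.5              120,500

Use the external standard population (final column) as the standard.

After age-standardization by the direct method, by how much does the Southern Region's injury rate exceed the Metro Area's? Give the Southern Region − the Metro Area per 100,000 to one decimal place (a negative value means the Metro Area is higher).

Standard total = 545,600; weights = 0.1257, 0.1582, 0.1826, 0.1481, 0.1646, 0.2209.
The Southern Region: 0.1257×309.7 + 0.1582×393.7 + 0.1826×452.3 + 0.1481×427.1 + 0.1646×358.3 + 0.2209×474.6 = 410.8232 per 100,000.
The Metro Area: 0.1257×283.3 + 0.1582×437.4 + 0.1826×310.0 + 0.1481×606.0 + 0.1646×393.9 + 0.2209×504.5 = 427.3960 per 100,000.
Difference = 410.8232 − 427.3960 = -16.5728.

-16.6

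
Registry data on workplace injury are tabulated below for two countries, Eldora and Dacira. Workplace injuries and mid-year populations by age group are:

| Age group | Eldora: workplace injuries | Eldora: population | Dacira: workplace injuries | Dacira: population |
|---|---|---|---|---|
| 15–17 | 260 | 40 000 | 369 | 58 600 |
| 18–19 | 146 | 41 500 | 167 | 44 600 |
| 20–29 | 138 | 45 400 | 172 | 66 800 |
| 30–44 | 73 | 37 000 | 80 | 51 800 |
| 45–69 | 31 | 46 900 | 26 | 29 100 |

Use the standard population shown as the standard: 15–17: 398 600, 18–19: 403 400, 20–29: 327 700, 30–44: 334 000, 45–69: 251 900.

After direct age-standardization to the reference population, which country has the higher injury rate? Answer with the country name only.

Eldora

Age-specific rates per 10 000 for Eldora: 65.00, 35.18, 30.40, 19.73, 6.61.
For Dacira: 62.97, 37.44, 25.75, 15.44, 8.93.
Standard total = 1 715 600; weights = 0.2323, 0.2351, 0.1910, 0.1947, 0.1468.
Eldora: 0.2323×65.00 + 0.2351×35.18 + 0.1910×30.40 + 0.1947×19.73 + 0.1468×6.61 = 33.9919 per 10 000.
Dacira: 0.2323×62.97 + 0.2351×37.44 + 0.1910×25.75 + 0.1947×15.44 + 0.1468×8.93 = 32.6715 per 10 000.
The crude rates (30.74 vs 32.44) would put Dacira higher, but that reflects its age composition; once standardized to a common age structure, Eldora has the higher underlying rate.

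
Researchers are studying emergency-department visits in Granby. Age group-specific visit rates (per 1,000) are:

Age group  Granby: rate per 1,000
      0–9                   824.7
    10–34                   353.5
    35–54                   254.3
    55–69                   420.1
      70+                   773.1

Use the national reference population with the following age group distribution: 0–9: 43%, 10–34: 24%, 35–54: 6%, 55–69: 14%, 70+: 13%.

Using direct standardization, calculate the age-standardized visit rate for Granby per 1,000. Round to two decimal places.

614.04

Standard weights: 0.43, 0.24, 0.06, 0.14, 0.13.
Standardized rate: 0.4300×824.7 + 0.2400×353.5 + 0.0600×254.3 + 0.1400×420.1 + 0.1300×773.1 = 614.0360 per 1,000.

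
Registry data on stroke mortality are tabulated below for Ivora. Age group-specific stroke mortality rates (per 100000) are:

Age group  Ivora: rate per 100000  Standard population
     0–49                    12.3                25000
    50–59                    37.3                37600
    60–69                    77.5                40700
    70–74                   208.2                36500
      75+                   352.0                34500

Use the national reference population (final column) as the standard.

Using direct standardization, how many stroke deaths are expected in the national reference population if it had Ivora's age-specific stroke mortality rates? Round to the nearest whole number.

Expected stroke deaths = Σ (standard pop × age-specific rate ÷ 100000)
= 25000×12.3/100000 + 37600×37.3/100000 + 40700×77.5/100000 + 36500×208.2/100000 + 34500×352.0/100000
= 3.08 + 14.02 + 31.54 + 75.99 + 121.44 = 246.08.

246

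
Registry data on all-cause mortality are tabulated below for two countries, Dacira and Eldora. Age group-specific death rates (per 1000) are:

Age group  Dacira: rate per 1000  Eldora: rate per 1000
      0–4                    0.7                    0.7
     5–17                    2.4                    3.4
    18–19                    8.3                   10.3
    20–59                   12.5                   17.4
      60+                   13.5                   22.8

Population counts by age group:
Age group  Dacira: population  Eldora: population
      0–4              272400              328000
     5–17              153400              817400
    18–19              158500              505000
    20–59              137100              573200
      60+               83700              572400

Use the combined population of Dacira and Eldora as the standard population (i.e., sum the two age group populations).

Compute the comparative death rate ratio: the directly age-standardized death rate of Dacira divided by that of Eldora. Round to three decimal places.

Combined standard total = 3601100; weights = 0.1667, 0.2696, 0.1842, 0.1972, 0.1822.
Dacira: 0.1667×0.7 + 0.2696×2.4 + 0.1842×8.3 + 0.1972×12.5 + 0.1822×13.5 = 7.2182 per 1000.
Eldora: 0.1667×0.7 + 0.2696×3.4 + 0.1842×10.3 + 0.1972×17.4 + 0.1822×22.8 = 10.5172 per 1000.
Ratio = 7.2182 ÷ 10.5172 = 0.68632.

0.686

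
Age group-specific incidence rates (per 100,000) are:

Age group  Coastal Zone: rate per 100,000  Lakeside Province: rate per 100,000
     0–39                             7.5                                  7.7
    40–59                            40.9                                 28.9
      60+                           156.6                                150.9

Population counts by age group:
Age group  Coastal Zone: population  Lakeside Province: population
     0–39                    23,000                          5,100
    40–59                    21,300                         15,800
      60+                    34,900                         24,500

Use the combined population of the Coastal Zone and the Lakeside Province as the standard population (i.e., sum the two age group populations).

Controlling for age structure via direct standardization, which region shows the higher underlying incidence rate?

Coastal Zone

Combined standard total = 124,600; weights = 0.2255, 0.2978, 0.4767.
The Coastal Zone: 0.2255×7.5 + 0.2978×40.9 + 0.4767×156.6 = 88.5247 per 100,000.
The Lakeside Province: 0.2255×7.7 + 0.2978×28.9 + 0.4767×150.9 = 82.2795 per 100,000.
The crude rates (82.18 vs 92.36) would put the Lakeside Province higher, but that reflects its age composition; once standardized to a common age structure, the Coastal Zone has the higher underlying rate.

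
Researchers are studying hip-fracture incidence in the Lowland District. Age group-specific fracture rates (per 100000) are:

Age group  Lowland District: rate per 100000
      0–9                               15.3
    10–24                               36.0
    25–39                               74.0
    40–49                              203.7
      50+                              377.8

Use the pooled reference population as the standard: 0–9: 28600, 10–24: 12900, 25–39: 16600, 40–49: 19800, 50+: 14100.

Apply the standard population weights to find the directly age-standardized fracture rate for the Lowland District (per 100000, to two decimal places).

124.90

Standard total = 92000; weights = 0.3109, 0.1402, 0.1804, 0.2152, 0.1533.
Standardized rate: 0.3109×15.3 + 0.1402×36.0 + 0.1804×74.0 + 0.2152×203.7 + 0.1533×377.8 = 124.8980 per 100000.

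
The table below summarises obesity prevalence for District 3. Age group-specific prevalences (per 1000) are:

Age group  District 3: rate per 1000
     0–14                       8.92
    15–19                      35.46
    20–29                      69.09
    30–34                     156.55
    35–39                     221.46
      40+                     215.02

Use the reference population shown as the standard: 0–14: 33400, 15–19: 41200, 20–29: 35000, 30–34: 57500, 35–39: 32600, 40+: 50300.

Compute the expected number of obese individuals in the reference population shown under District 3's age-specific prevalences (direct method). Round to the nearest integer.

31214

Expected obese individuals = Σ (standard pop × age-specific rate ÷ 1000)
= 33400×8.92/1000 + 41200×35.46/1000 + 35000×69.09/1000 + 57500×156.55/1000 + 32600×221.46/1000 + 50300×215.02/1000
= 297.93 + 1460.95 + 2418.15 + 9001.62 + 7219.60 + 10815.51 = 31213.76.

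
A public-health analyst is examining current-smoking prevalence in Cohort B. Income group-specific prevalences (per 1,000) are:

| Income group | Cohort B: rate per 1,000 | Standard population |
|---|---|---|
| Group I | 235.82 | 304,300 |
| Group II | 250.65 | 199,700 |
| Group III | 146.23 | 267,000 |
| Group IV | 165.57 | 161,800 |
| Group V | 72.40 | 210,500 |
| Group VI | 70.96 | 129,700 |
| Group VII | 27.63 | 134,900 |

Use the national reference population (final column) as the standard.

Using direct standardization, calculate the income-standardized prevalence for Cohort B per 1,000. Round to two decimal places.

Standard total = 1,407,900; weights = 0.2161, 0.1418, 0.1896, 0.1149, 0.1495, 0.0921, 0.0958.
Standardized rate: 0.2161×235.82 + 0.1418×250.65 + 0.1896×146.23 + 0.1149×165.57 + 0.1495×72.40 + 0.0921×70.96 + 0.0958×27.63 = 153.2910 per 1,000.

153.29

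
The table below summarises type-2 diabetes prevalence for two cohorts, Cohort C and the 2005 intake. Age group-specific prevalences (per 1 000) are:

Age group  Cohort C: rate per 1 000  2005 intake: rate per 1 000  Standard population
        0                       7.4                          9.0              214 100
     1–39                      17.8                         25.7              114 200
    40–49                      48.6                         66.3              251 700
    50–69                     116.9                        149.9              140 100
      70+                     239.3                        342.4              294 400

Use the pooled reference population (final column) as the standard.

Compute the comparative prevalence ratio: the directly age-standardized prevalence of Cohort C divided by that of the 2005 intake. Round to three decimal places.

0.716

Standard total = 1 014 500; weights = 0.2110, 0.1126, 0.2481, 0.1381, 0.2902.
Cohort C: 0.2110×7.4 + 0.1126×17.8 + 0.2481×48.6 + 0.1381×116.9 + 0.2902×239.3 = 101.2098 per 1 000.
The 2005 intake: 0.2110×9.0 + 0.1126×25.7 + 0.2481×66.3 + 0.1381×149.9 + 0.2902×342.4 = 141.3042 per 1 000.
Ratio = 101.2098 ÷ 141.3042 = 0.71625.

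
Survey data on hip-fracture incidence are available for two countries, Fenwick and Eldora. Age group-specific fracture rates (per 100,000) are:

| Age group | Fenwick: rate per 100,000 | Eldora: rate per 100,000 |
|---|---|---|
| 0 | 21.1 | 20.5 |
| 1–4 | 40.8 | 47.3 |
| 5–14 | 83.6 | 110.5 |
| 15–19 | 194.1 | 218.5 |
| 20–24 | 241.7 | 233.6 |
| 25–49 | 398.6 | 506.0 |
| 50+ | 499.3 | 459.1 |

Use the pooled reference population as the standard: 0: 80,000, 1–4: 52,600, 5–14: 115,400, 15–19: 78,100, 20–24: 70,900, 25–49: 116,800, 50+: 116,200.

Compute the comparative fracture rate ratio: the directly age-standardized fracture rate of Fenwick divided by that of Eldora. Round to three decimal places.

0.923

Standard total = 630,000; weights = 0.1270, 0.0835, 0.1832, 0.1240, 0.1125, 0.1854, 0.1844.
Fenwick: 0.1270×21.1 + 0.0835×40.8 + 0.1832×83.6 + 0.1240×194.1 + 0.1125×241.7 + 0.1854×398.6 + 0.1844×499.3 = 238.6546 per 100,000.
Eldora: 0.1270×20.5 + 0.0835×47.3 + 0.1832×110.5 + 0.1240×218.5 + 0.1125×233.6 + 0.1854×506.0 + 0.1844×459.1 = 258.6587 per 100,000.
Ratio = 238.6546 ÷ 258.6587 = 0.92266.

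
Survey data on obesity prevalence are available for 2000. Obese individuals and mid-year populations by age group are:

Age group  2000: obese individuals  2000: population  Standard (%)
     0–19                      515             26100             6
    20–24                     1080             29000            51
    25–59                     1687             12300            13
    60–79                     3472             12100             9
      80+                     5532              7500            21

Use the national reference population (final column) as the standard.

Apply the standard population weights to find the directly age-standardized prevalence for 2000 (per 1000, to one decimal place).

Age-specific rates per 1000 for 2000: 19.732, 37.241, 137.154, 286.942, 737.600.
Standard weights: 0.06, 0.51, 0.13, 0.09, 0.21.
Standardized rate: 0.0600×19.732 + 0.5100×37.241 + 0.1300×137.154 + 0.0900×286.942 + 0.2100×737.600 = 218.7279 per 1000.

218.7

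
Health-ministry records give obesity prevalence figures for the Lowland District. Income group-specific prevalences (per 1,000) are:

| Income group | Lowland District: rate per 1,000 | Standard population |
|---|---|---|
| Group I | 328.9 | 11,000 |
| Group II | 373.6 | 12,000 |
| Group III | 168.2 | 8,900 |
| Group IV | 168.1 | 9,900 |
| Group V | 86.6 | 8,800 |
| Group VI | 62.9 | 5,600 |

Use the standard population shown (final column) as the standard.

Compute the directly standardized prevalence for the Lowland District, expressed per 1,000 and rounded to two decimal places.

220.22

Standard total = 56,200; weights = 0.1957, 0.2135, 0.1584, 0.1762, 0.1566, 0.0996.
Standardized rate: 0.1957×328.9 + 0.2135×373.6 + 0.1584×168.2 + 0.1762×168.1 + 0.1566×86.6 + 0.0996×62.9 = 220.2240 per 1,000.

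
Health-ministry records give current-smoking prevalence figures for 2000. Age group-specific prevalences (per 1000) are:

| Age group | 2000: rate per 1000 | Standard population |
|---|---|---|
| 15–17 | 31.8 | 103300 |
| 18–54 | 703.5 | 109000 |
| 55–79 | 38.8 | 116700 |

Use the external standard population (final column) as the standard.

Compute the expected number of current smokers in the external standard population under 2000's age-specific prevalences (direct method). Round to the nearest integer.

Expected current smokers = Σ (standard pop × age-specific rate ÷ 1000)
= 103300×31.8/1000 + 109000×703.5/1000 + 116700×38.8/1000
= 3284.94 + 76681.50 + 4527.96 = 84494.40.

84494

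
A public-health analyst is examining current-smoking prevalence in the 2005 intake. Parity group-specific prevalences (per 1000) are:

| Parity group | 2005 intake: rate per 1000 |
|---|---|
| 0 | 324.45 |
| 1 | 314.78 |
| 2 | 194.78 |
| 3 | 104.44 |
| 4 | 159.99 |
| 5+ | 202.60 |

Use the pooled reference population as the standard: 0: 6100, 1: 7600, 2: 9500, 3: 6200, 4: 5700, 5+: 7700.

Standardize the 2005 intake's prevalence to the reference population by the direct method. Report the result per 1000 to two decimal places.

218.26

Standard total = 42800; weights = 0.1425, 0.1776, 0.2220, 0.1449, 0.1332, 0.1799.
Standardized rate: 0.1425×324.45 + 0.1776×314.78 + 0.2220×194.78 + 0.1449×104.44 + 0.1332×159.99 + 0.1799×202.60 = 218.2564 per 1000.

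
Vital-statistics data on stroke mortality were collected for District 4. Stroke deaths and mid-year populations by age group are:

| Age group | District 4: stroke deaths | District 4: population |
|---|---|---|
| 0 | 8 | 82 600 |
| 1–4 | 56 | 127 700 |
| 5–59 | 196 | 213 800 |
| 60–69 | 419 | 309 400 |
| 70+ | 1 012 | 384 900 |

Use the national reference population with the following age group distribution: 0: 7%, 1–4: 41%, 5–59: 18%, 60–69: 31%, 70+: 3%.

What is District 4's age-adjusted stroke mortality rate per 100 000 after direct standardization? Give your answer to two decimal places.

Age-specific rates per 100 000 for District 4: 9.69, 43.85, 91.67, 135.42, 262.93.
Standard weights: 0.07, 0.41, 0.18, 0.31, 0.03.
Standardized rate: 0.0700×9.69 + 0.4100×43.85 + 0.1800×91.67 + 0.3100×135.42 + 0.0300×262.93 = 85.0280 per 100 000.

85.03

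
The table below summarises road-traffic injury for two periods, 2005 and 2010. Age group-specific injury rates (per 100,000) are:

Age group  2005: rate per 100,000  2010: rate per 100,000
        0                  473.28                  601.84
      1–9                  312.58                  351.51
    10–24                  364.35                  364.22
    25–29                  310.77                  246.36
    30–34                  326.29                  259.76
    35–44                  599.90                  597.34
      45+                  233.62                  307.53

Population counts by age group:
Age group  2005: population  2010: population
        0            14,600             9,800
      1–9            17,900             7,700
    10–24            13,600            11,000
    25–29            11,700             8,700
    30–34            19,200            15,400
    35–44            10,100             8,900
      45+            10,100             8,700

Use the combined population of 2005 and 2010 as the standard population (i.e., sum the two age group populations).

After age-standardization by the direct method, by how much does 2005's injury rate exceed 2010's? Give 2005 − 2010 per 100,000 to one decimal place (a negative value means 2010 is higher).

Combined standard total = 167,400; weights = 0.1458, 0.1529, 0.1470, 0.1219, 0.2067, 0.1135, 0.1123.
2005: 0.1458×473.28 + 0.1529×312.58 + 0.1470×364.35 + 0.1219×310.77 + 0.2067×326.29 + 0.1135×599.90 + 0.1123×233.62 = 369.9677 per 100,000.
2010: 0.1458×601.84 + 0.1529×351.51 + 0.1470×364.22 + 0.1219×246.36 + 0.2067×259.76 + 0.1135×597.34 + 0.1123×307.53 = 381.0503 per 100,000.
Difference = 369.9677 − 381.0503 = -11.0827.

-11.1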